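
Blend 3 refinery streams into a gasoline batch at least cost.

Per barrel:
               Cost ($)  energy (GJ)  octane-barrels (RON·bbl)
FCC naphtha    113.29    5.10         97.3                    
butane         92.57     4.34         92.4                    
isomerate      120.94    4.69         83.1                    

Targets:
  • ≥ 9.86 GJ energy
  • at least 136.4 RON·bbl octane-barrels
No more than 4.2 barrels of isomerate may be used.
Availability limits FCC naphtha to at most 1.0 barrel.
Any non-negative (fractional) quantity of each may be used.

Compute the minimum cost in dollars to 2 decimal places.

This is a linear program. Let x1 = barrels of FCC naphtha, x2 = barrels of butane, x3 = barrels of isomerate.
Minimize 113.29x1 + 92.57x2 + 120.94x3 s.t.:
  5.1x1 + 4.34x2 + 4.69x3 ≥ 9.86   (energy)
  97.3x1 + 92.4x2 + 83.1x3 ≥ 136.4   (octane-barrels)
  x3 ≤ 4.2
  x1 ≤ 1
  x1, x2, x3 ≥ 0.
At the optimum only butane is positive (FCC naphtha, isomerate = 0). There the energy constraint is tight.
Optimal quantities: butane = 2.2719 barrels.
Total cost: 92.57·2.2719 = 210.3098.

$210.31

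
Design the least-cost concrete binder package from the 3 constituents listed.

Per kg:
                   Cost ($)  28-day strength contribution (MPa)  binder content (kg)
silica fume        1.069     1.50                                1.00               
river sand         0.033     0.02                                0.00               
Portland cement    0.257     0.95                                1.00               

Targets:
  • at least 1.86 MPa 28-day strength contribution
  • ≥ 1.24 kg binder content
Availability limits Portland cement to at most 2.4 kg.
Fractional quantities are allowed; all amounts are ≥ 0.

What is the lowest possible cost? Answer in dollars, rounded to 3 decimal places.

Treat it as an LP. Let x1 = kg of silica fume, x2 = kg of river sand, x3 = kg of Portland cement.
min 1.069x1 + 0.033x2 + 0.257x3 subject to:
  1.5x1 + 0.02x2 + 0.95x3 ≥ 1.86   (28-day strength contribution)
  1x1 + 1x3 ≥ 1.24   (binder content)
  x3 ≤ 2.4
  x1, x2, x3 ≥ 0.
The optimal basis is {Portland cement}; silica fume, river sand drop out. Binding constraint: 28-day strength contribution.
That vertex is x3 = 1.958.
Total cost: 0.257·1.958 = 0.50321.

$0.503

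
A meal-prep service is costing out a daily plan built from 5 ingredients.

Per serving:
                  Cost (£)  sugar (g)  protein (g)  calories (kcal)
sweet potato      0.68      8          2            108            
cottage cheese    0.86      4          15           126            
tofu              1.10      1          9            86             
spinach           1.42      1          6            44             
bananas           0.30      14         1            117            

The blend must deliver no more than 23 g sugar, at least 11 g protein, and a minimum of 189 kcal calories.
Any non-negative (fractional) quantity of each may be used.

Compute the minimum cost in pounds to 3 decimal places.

£0.847

Let x1 = servings of sweet potato, x2 = servings of cottage cheese, x3 = servings of tofu, x4 = servings of spinach, x5 = servings of bananas.
Minimise 0.68x1 + 0.86x2 + 1.1x3 + 1.42x4 + 0.3x5 with:
  8x1 + 4x2 + 1x3 + 1x4 + 14x5 ≤ 23   (sugar)
  2x1 + 15x2 + 9x3 + 6x4 + 1x5 ≥ 11   (protein)
  108x1 + 126x2 + 86x3 + 44x4 + 117x5 ≥ 189   (calories)
  x1, x2, x3, x4, x5 ≥ 0.
The cheapest feasible vertex uses only cottage cheese, bananas; sweet potato, tofu, spinach are not used. The protein and calories requirements are met with equality.
Optimal quantities: cottage cheese = 0.67403 servings, bananas = 0.8895 servings.
Hence cost = 0.86·0.67403 + 0.3·0.8895 = £0.84652.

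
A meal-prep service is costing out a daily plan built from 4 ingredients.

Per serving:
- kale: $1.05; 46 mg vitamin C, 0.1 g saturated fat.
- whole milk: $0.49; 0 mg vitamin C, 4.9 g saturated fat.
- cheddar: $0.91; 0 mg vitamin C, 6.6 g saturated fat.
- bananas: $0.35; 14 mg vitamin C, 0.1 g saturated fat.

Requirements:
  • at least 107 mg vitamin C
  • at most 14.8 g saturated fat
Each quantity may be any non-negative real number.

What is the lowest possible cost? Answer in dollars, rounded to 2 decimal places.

Set it up as a linear program. Let x1 = servings of kale, x2 = servings of whole milk, x3 = servings of cheddar, x4 = servings of bananas.
min 1.05x1 + 0.49x2 + 0.91x3 + 0.35x4 subject to:
  46x1 + 14x4 ≥ 107   (vitamin C)
  0.1x1 + 4.9x2 + 6.6x3 + 0.1x4 ≤ 14.8   (saturated fat)
  x1, x2, x3, x4 ≥ 0.
The cheapest feasible vertex uses only kale; whole milk, cheddar, bananas are not used. The vitamin C requirement is met with equality.
Optimal quantities: kale = 2.326 servings.
Cost = 1.05·2.326 = 2.4423.

$2.44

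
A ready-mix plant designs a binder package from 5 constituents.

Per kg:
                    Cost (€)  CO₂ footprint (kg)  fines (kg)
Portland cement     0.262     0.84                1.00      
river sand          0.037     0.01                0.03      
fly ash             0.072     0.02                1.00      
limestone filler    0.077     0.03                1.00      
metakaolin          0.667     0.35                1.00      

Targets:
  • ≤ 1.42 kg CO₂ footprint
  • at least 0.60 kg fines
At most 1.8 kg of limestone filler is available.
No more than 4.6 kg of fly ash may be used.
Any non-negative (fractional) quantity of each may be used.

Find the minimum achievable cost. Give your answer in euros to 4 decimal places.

Let x1 = kg of Portland cement, x2 = kg of river sand, x3 = kg of fly ash, x4 = kg of limestone filler, x5 = kg of metakaolin.
Minimize 0.262x1 + 0.037x2 + 0.072x3 + 0.077x4 + 0.667x5 subject to:
  0.84x1 + 0.01x2 + 0.02x3 + 0.03x4 + 0.35x5 ≤ 1.42   (CO₂ footprint)
  1x1 + 0.03x2 + 1x3 + 1x4 + 1x5 ≥ 0.6   (fines)
  x4 ≤ 1.8
  x3 ≤ 4.6
  x1, x2, x3, x4, x5 ≥ 0.
The minimum-cost mix takes nothing from Portland cement, river sand, limestone filler, metakaolin — only fly ash. The fines requirement is met with equality.
Solving gives x3 = 0.6.
Hence cost = 0.072·0.6 = €0.043200.

€0.0432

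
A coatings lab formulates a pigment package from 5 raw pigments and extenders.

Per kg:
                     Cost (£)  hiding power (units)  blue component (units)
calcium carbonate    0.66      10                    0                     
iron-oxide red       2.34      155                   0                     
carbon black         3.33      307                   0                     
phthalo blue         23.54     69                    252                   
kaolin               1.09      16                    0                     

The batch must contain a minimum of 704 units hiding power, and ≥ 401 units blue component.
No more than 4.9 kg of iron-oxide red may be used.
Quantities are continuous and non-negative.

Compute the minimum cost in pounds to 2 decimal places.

£43.90

Let x1 = kg of calcium carbonate, x2 = kg of iron-oxide red, x3 = kg of carbon black, x4 = kg of phthalo blue, x5 = kg of kaolin.
Minimise 0.66x1 + 2.34x2 + 3.33x3 + 23.54x4 + 1.09x5 s.t.:
  10x1 + 155x2 + 307x3 + 69x4 + 16x5 ≥ 704   (hiding power)
  252x4 ≥ 401   (blue component)
  x2 ≤ 4.9
  x1, x2, x3, x4, x5 ≥ 0.
The minimum-cost mix takes nothing from calcium carbonate, iron-oxide red, kaolin — only carbon black, phthalo blue. There the hiding power and blue component constraints are tight.
So carbon black = 1.936 kg, phthalo blue = 1.591 kg.
Cost = 3.33·1.936 + 23.54·1.591 = 43.8990.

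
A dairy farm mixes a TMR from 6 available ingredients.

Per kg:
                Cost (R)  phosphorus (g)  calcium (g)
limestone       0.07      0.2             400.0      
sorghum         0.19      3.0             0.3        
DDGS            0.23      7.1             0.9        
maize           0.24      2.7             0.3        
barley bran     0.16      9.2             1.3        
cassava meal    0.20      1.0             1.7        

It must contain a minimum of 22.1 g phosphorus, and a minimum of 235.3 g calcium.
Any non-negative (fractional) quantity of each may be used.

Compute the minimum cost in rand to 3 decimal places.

R0.423

Let x1 = kg of limestone, x2 = kg of sorghum, x3 = kg of DDGS, x4 = kg of maize, x5 = kg of barley bran, x6 = kg of cassava meal.
min 0.07x1 + 0.19x2 + 0.23x3 + 0.24x4 + 0.16x5 + 0.2x6 subject to:
  0.2x1 + 3x2 + 7.1x3 + 2.7x4 + 9.2x5 + 1x6 ≥ 22.1   (phosphorus)
  400x1 + 0.3x2 + 0.9x3 + 0.3x4 + 1.3x5 + 1.7x6 ≥ 235.3   (calcium)
  x1, x2, x3, x4, x5, x6 ≥ 0.
The minimum-cost mix takes nothing from sorghum, DDGS, maize, cassava meal — only limestone, barley bran. There the phosphorus and calcium constraints are tight.
That vertex is x1 = 0.5805, x5 = 2.39.
Objective = 0.07·0.5805 + 0.16·2.39 = 0.42304.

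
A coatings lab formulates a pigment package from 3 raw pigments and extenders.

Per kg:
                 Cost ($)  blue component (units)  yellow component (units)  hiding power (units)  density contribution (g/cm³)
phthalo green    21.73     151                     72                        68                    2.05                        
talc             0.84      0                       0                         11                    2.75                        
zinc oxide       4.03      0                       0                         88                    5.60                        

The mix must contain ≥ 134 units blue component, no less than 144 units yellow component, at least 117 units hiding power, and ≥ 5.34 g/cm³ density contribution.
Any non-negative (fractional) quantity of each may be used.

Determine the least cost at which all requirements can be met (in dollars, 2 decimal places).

Let x1 = kg of phthalo green, x2 = kg of talc, x3 = kg of zinc oxide.
Minimise 21.73x1 + 0.84x2 + 4.03x3 with:
  151x1 ≥ 134   (blue component)
  72x1 ≥ 144   (yellow component)
  68x1 + 11x2 + 88x3 ≥ 117   (hiding power)
  2.05x1 + 2.75x2 + 5.6x3 ≥ 5.34   (density contribution)
  x1, x2, x3 ≥ 0.
At the optimum only phthalo green, talc are positive (zinc oxide = 0). There the yellow component and density contribution constraints are tight.
Optimal quantities: phthalo green = 2 kg, talc = 0.4509 kg.
Objective = 21.73·2 + 0.84·0.4509 = 43.8388.

$43.84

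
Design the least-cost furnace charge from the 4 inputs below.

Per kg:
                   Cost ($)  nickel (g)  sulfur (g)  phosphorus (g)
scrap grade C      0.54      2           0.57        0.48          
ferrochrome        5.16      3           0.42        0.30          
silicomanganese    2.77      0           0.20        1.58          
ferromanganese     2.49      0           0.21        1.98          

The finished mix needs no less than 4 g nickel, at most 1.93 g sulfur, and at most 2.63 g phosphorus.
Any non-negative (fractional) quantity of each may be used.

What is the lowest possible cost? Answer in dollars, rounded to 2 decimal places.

$1.08

Let x1 = kg of scrap grade C, x2 = kg of ferrochrome, x3 = kg of silicomanganese, x4 = kg of ferromanganese.
min 0.54x1 + 5.16x2 + 2.77x3 + 2.49x4 with:
  2x1 + 3x2 ≥ 4   (nickel)
  0.57x1 + 0.42x2 + 0.2x3 + 0.21x4 ≤ 1.93   (sulfur)
  0.48x1 + 0.3x2 + 1.58x3 + 1.98x4 ≤ 2.63   (phosphorus)
  x1, x2, x3, x4 ≥ 0.
The minimum-cost mix takes nothing from ferrochrome, silicomanganese, ferromanganese — only scrap grade C. Binding constraint: nickel.
That vertex is x1 = 2.
Cost = 0.54·2 = 1.0800.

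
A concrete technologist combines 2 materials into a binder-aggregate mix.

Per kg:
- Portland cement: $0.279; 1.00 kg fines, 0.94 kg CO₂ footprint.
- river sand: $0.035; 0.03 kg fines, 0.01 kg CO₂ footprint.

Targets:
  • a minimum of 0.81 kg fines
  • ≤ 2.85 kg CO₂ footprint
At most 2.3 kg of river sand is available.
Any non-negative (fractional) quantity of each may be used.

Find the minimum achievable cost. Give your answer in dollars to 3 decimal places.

This is a linear program. Let x1 = kg of Portland cement, x2 = kg of river sand.
Minimize 0.279x1 + 0.035x2 s.t.:
  1x1 + 0.03x2 ≥ 0.81   (fines)
  0.94x1 + 0.01x2 ≤ 2.85   (CO₂ footprint)
  x2 ≤ 2.3
  x1, x2 ≥ 0.
The cheapest feasible vertex uses only Portland cement; river sand is not used. Binding constraint: fines.
Solving gives x1 = 0.81.
Cost = 0.279·0.81 = 0.22599.

$0.226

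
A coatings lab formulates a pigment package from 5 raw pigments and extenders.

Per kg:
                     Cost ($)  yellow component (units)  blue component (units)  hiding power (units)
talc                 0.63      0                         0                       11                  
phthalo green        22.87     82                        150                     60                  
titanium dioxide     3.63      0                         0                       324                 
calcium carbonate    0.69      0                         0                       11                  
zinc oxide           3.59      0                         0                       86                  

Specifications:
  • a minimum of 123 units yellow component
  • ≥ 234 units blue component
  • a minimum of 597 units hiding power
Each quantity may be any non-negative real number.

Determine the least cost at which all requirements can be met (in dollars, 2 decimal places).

Let x1 = kg of talc, x2 = kg of phthalo green, x3 = kg of titanium dioxide, x4 = kg of calcium carbonate, x5 = kg of zinc oxide.
min 0.63x1 + 22.87x2 + 3.63x3 + 0.69x4 + 3.59x5 s.t.:
  82x2 ≥ 123   (yellow component)
  150x2 ≥ 234   (blue component)
  11x1 + 60x2 + 324x3 + 11x4 + 86x5 ≥ 597   (hiding power)
  x1, x2, x3, x4, x5 ≥ 0.
The minimum-cost mix takes nothing from talc, calcium carbonate, zinc oxide — only phthalo green, titanium dioxide. There the blue component and hiding power constraints are tight.
So phthalo green = 1.56 kg, titanium dioxide = 1.554 kg.
Cost = 22.87·1.56 + 3.63·1.554 = 41.3182.

$41.32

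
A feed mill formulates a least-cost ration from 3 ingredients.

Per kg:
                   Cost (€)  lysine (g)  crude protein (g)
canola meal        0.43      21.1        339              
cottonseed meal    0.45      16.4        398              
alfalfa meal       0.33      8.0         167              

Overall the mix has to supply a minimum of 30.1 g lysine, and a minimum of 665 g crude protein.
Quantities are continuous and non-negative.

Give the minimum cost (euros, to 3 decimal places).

€0.770

Let x1 = kg of canola meal, x2 = kg of cottonseed meal, x3 = kg of alfalfa meal.
min 0.43x1 + 0.45x2 + 0.33x3 s.t.:
  21.1x1 + 16.4x2 + 8x3 ≥ 30.1   (lysine)
  339x1 + 398x2 + 167x3 ≥ 665   (crude protein)
  x1, x2, x3 ≥ 0.
The minimum-cost mix takes nothing from alfalfa meal — only canola meal, cottonseed meal. There the lysine and crude protein constraints are tight.
That vertex is x1 = 0.3783, x2 = 1.349.
Hence cost = 0.43·0.3783 + 0.45·1.349 = €0.76972.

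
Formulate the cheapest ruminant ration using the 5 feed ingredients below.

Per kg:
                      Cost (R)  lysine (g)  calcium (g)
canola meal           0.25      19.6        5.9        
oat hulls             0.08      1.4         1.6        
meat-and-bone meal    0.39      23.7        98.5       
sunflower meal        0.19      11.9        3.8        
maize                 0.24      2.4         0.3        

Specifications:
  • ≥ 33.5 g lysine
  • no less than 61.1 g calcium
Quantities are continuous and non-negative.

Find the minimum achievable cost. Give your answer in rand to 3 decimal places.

R0.476

This is a linear program. Let x1 = kg of canola meal, x2 = kg of oat hulls, x3 = kg of meat-and-bone meal, x4 = kg of sunflower meal, x5 = kg of maize.
Minimize 0.25x1 + 0.08x2 + 0.39x3 + 0.19x4 + 0.24x5 subject to:
  19.6x1 + 1.4x2 + 23.7x3 + 11.9x4 + 2.4x5 ≥ 33.5   (lysine)
  5.9x1 + 1.6x2 + 98.5x3 + 3.8x4 + 0.3x5 ≥ 61.1   (calcium)
  x1, x2, x3, x4, x5 ≥ 0.
The optimal basis is {canola meal, meat-and-bone meal}; oat hulls, sunflower meal, maize drop out. There the lysine and calcium constraints are tight.
That vertex is x1 = 1.034, x3 = 0.5584.
Cost = 0.25·1.034 + 0.39·0.5584 = 0.47628.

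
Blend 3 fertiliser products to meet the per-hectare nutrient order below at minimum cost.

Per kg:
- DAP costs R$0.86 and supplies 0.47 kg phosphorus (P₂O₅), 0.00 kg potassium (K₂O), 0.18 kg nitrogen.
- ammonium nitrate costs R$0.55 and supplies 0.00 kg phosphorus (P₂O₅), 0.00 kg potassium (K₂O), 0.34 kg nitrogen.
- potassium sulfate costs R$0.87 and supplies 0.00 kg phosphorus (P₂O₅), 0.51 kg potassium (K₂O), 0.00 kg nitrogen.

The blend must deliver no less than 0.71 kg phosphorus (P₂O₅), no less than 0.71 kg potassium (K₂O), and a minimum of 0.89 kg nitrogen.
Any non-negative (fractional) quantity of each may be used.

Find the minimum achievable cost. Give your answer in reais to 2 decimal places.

Treat it as an LP. Let x1 = kg of DAP, x2 = kg of ammonium nitrate, x3 = kg of potassium sulfate.
min 0.86x1 + 0.55x2 + 0.87x3 with:
  0.47x1 ≥ 0.71   (phosphorus (P₂O₅))
  0.51x3 ≥ 0.71   (potassium (K₂O))
  0.18x1 + 0.34x2 ≥ 0.89   (nitrogen)
  x1, x2, x3 ≥ 0.
The optimal mix uses every input. The phosphorus (P₂O₅), potassium (K₂O), nitrogen requirements are met with equality.
Solving gives x1 = 1.511, x2 = 1.818, x3 = 1.392.
Cost = 0.86·1.511 + 0.55·1.818 + 0.87·1.392 = 3.5104.

R$3.51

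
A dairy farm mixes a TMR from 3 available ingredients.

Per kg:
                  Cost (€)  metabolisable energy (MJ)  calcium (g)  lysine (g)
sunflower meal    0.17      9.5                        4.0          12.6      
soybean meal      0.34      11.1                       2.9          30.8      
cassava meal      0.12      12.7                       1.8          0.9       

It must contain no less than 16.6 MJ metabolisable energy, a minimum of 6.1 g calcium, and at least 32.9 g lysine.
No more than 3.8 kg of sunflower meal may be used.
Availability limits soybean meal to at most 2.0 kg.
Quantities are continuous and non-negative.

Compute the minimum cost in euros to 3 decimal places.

€0.396

This is a linear program. Let x1 = kg of sunflower meal, x2 = kg of soybean meal, x3 = kg of cassava meal.
Minimise 0.17x1 + 0.34x2 + 0.12x3 s.t.:
  9.5x1 + 11.1x2 + 12.7x3 ≥ 16.6   (metabolisable energy)
  4x1 + 2.9x2 + 1.8x3 ≥ 6.1   (calcium)
  12.6x1 + 30.8x2 + 0.9x3 ≥ 32.9   (lysine)
  x1 ≤ 3.8
  x2 ≤ 2
  x1, x2, x3 ≥ 0.
The minimum-cost mix takes nothing from cassava meal — only sunflower meal, soybean meal. Binding constraints: calcium and lysine.
So sunflower meal = 1.067 kg, soybean meal = 0.6317 kg.
Cost = 0.17·1.067 + 0.34·0.6317 = 0.39617.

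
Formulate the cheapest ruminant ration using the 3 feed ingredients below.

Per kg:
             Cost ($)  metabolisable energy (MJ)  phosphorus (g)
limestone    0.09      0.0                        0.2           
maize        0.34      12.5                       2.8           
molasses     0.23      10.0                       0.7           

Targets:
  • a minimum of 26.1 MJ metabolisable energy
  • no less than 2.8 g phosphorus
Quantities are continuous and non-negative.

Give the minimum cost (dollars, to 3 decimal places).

Let x1 = kg of limestone, x2 = kg of maize, x3 = kg of molasses.
Minimize 0.09x1 + 0.34x2 + 0.23x3 with:
  12.5x2 + 10x3 ≥ 26.1   (metabolisable energy)
  0.2x1 + 2.8x2 + 0.7x3 ≥ 2.8   (phosphorus)
  x1, x2, x3 ≥ 0.
At the optimum only maize, molasses are positive (limestone = 0). The metabolisable energy and phosphorus requirements are met with equality.
Optimal quantities: maize = 0.5055 kg, molasses = 1.978 kg.
Cost = 0.34·0.5055 + 0.23·1.978 = 0.62681.

$0.627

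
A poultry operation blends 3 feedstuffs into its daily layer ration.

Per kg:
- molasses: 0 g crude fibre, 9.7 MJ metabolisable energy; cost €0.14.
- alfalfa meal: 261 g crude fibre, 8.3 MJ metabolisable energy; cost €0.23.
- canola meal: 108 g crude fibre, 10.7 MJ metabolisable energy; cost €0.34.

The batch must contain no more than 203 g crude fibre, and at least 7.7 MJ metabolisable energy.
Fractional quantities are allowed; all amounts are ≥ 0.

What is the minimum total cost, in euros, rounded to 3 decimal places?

Set it up as a linear program. Let x1 = kg of molasses, x2 = kg of alfalfa meal, x3 = kg of canola meal.
Minimize 0.14x1 + 0.23x2 + 0.34x3 subject to:
  261x2 + 108x3 ≤ 203   (crude fibre)
  9.7x1 + 8.3x2 + 10.7x3 ≥ 7.7   (metabolisable energy)
  x1, x2, x3 ≥ 0.
The optimal basis is {molasses}; alfalfa meal, canola meal drop out. The metabolisable energy requirement is met with equality.
So molasses = 0.7938 kg.
Hence cost = 0.14·0.7938 = €0.11113.

€0.111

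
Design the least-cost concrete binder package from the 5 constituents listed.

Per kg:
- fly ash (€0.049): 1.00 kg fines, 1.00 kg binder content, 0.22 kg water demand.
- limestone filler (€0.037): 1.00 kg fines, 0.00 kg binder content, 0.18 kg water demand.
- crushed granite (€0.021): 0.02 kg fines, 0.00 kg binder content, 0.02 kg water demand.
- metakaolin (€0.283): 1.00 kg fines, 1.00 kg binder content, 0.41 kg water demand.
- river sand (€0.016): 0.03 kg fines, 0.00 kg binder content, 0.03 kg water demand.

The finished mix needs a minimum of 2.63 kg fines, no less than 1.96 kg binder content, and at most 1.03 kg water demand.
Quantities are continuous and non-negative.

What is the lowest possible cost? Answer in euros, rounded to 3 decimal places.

€0.121

Treat it as an LP. Let x1 = kg of fly ash, x2 = kg of limestone filler, x3 = kg of crushed granite, x4 = kg of metakaolin, x5 = kg of river sand.
Minimise 0.049x1 + 0.037x2 + 0.021x3 + 0.283x4 + 0.016x5 subject to:
  1x1 + 1x2 + 0.02x3 + 1x4 + 0.03x5 ≥ 2.63   (fines)
  1x1 + 1x4 ≥ 1.96   (binder content)
  0.22x1 + 0.18x2 + 0.02x3 + 0.41x4 + 0.03x5 ≤ 1.03   (water demand)
  x1, x2, x3, x4, x5 ≥ 0.
The minimum-cost mix takes nothing from crushed granite, metakaolin, river sand — only fly ash, limestone filler. The fines and binder content requirements are met with equality.
That vertex is x1 = 1.96, x2 = 0.67.
Hence cost = 0.049·1.96 + 0.037·0.67 = €0.12083.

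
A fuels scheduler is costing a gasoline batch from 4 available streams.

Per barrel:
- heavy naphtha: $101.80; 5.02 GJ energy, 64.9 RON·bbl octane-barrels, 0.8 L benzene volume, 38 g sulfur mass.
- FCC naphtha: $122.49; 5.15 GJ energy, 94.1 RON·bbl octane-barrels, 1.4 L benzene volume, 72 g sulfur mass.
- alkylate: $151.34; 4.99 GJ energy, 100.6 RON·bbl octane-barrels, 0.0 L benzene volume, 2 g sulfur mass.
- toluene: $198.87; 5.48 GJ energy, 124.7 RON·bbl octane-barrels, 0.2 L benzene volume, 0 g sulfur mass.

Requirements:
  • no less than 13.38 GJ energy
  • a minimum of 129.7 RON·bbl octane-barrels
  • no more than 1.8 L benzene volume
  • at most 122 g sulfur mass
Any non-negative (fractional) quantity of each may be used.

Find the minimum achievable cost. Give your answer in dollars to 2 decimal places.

Set it up as a linear program. Let x1 = barrels of heavy naphtha, x2 = barrels of FCC naphtha, x3 = barrels of alkylate, x4 = barrels of toluene.
min 101.8x1 + 122.49x2 + 151.34x3 + 198.87x4 s.t.:
  5.02x1 + 5.15x2 + 4.99x3 + 5.48x4 ≥ 13.38   (energy)
  64.9x1 + 94.1x2 + 100.6x3 + 124.7x4 ≥ 129.7   (octane-barrels)
  0.8x1 + 1.4x2 + 0.2x4 ≤ 1.8   (benzene volume)
  38x1 + 72x2 + 2x3 ≤ 122   (sulfur mass)
  x1, x2, x3, x4 ≥ 0.
The optimal basis is {heavy naphtha, alkylate}; FCC naphtha, toluene drop out. The energy and benzene volume requirements are met with equality.
Optimal quantities: heavy naphtha = 2.25 barrels, alkylate = 0.41784 barrels.
Total cost: 101.8·2.25 + 151.34·0.41784 = 292.2859.

$292.29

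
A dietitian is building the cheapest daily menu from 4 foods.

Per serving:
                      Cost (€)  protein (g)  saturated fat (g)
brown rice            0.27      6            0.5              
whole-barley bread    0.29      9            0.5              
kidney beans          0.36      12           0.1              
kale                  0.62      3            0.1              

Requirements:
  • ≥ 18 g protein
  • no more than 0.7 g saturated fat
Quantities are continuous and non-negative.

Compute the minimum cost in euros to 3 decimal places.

€0.540

Let x1 = servings of brown rice, x2 = servings of whole-barley bread, x3 = servings of kidney beans, x4 = servings of kale.
Minimise 0.27x1 + 0.29x2 + 0.36x3 + 0.62x4 subject to:
  6x1 + 9x2 + 12x3 + 3x4 ≥ 18   (protein)
  0.5x1 + 0.5x2 + 0.1x3 + 0.1x4 ≤ 0.7   (saturated fat)
  x1, x2, x3, x4 ≥ 0.
At the optimum only kidney beans is positive (brown rice, whole-barley bread, kale = 0). The protein requirement is met with equality.
That vertex is x3 = 1.5.
Cost = 0.36·1.5 = 0.54000.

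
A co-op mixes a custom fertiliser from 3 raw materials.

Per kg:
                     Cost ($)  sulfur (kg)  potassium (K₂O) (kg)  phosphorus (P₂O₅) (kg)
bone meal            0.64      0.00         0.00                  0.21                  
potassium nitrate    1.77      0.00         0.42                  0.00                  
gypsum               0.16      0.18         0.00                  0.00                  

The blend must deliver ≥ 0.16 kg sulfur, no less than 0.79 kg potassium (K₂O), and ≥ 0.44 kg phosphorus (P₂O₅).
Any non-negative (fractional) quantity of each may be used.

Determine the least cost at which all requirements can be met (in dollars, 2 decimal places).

Treat it as an LP. Let x1 = kg of bone meal, x2 = kg of potassium nitrate, x3 = kg of gypsum.
min 0.64x1 + 1.77x2 + 0.16x3 with:
  0.18x3 ≥ 0.16   (sulfur)
  0.42x2 ≥ 0.79   (potassium (K₂O))
  0.21x1 ≥ 0.44   (phosphorus (P₂O₅))
  x1, x2, x3 ≥ 0.
The optimal mix uses every input. The sulfur, potassium (K₂O), phosphorus (P₂O₅) requirements are met with equality.
So bone meal = 2.095 kg, potassium nitrate = 1.881 kg, gypsum = 0.8889 kg.
Total cost: 0.64·2.095 + 1.77·1.881 + 0.16·0.8889 = 4.8124.

$4.81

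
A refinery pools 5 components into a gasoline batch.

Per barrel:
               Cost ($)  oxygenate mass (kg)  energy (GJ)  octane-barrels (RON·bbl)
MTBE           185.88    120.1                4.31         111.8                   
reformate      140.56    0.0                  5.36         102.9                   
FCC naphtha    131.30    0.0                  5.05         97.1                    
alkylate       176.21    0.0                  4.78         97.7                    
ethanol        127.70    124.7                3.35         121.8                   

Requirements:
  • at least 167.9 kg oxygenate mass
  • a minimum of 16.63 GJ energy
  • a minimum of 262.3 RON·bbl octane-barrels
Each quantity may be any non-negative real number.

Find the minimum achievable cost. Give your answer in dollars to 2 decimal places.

Treat it as an LP. Let x1 = barrels of MTBE, x2 = barrels of reformate, x3 = barrels of FCC naphtha, x4 = barrels of alkylate, x5 = barrels of ethanol.
Minimize 185.88x1 + 140.56x2 + 131.3x3 + 176.21x4 + 127.7x5 s.t.:
  120.1x1 + 124.7x5 ≥ 167.9   (oxygenate mass)
  4.31x1 + 5.36x2 + 5.05x3 + 4.78x4 + 3.35x5 ≥ 16.63   (energy)
  111.8x1 + 102.9x2 + 97.1x3 + 97.7x4 + 121.8x5 ≥ 262.3   (octane-barrels)
  x1, x2, x3, x4, x5 ≥ 0.
The optimal basis is {FCC naphtha, ethanol}; MTBE, reformate, alkylate drop out. The oxygenate mass and energy requirements are met with equality.
So FCC naphtha = 2.399892 barrels, ethanol = 1.346431 barrels.
Cost = 131.3·2.399892 + 127.7·1.346431 = 487.0451.

$487.05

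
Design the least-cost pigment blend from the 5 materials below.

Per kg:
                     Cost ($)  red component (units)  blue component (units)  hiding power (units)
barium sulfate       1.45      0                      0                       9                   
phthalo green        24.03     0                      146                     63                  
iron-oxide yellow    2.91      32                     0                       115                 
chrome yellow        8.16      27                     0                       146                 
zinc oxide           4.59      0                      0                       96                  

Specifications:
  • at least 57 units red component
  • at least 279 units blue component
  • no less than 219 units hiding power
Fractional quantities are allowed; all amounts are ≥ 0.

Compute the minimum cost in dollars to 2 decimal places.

Treat it as an LP. Let x1 = kg of barium sulfate, x2 = kg of phthalo green, x3 = kg of iron-oxide yellow, x4 = kg of chrome yellow, x5 = kg of zinc oxide.
Minimise 1.45x1 + 24.03x2 + 2.91x3 + 8.16x4 + 4.59x5 with:
  32x3 + 27x4 ≥ 57   (red component)
  146x2 ≥ 279   (blue component)
  9x1 + 63x2 + 115x3 + 146x4 + 96x5 ≥ 219   (hiding power)
  x1, x2, x3, x4, x5 ≥ 0.
The cheapest feasible vertex uses only phthalo green, iron-oxide yellow; barium sulfate, chrome yellow, zinc oxide are not used. Binding constraints: red component and blue component.
So phthalo green = 1.911 kg, iron-oxide yellow = 1.781 kg.
Objective = 24.03·1.911 + 2.91·1.781 = 51.1040.

$51.10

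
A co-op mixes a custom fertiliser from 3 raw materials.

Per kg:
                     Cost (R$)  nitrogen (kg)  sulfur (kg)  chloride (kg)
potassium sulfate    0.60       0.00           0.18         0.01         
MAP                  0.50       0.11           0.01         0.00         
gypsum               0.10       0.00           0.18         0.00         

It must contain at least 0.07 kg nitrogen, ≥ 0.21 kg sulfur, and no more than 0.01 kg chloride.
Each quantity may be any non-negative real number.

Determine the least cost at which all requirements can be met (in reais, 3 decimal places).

R$0.431

Treat it as an LP. Let x1 = kg of potassium sulfate, x2 = kg of MAP, x3 = kg of gypsum.
Minimise 0.6x1 + 0.5x2 + 0.1x3 subject to:
  0.11x2 ≥ 0.07   (nitrogen)
  0.18x1 + 0.01x2 + 0.18x3 ≥ 0.21   (sulfur)
  0.01x1 ≤ 0.01   (chloride)
  x1, x2, x3 ≥ 0.
The cheapest feasible vertex uses only MAP, gypsum; potassium sulfate is not used. Binding constraints: nitrogen and sulfur.
So MAP = 0.6364 kg, gypsum = 1.131 kg.
Hence cost = 0.5·0.6364 + 0.1·1.131 = R$0.43130.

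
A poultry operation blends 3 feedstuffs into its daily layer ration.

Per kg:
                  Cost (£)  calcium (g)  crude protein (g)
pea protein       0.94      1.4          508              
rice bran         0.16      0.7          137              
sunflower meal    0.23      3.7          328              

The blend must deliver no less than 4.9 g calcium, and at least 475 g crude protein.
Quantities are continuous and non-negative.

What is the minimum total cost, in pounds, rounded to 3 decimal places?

Let x1 = kg of pea protein, x2 = kg of rice bran, x3 = kg of sunflower meal.
Minimise 0.94x1 + 0.16x2 + 0.23x3 with:
  1.4x1 + 0.7x2 + 3.7x3 ≥ 4.9   (calcium)
  508x1 + 137x2 + 328x3 ≥ 475   (crude protein)
  x1, x2, x3 ≥ 0.
The cheapest feasible vertex uses only sunflower meal; pea protein, rice bran are not used. There the crude protein constraint is tight.
So sunflower meal = 1.448 kg.
Cost = 0.23·1.448 = 0.33304.

£0.333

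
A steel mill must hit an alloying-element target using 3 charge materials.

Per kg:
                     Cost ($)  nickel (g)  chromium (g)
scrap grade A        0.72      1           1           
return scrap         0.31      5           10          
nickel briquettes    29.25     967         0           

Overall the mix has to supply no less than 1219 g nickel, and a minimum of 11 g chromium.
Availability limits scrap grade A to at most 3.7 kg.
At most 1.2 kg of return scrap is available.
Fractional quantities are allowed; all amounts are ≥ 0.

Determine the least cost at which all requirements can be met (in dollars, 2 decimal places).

Treat it as an LP. Let x1 = kg of scrap grade A, x2 = kg of return scrap, x3 = kg of nickel briquettes.
Minimize 0.72x1 + 0.31x2 + 29.25x3 subject to:
  1x1 + 5x2 + 967x3 ≥ 1219   (nickel)
  1x1 + 10x2 ≥ 11   (chromium)
  x1 ≤ 3.7
  x2 ≤ 1.2
  x1, x2, x3 ≥ 0.
At the optimum only return scrap, nickel briquettes are positive (scrap grade A = 0). Binding constraints: nickel and chromium.
So return scrap = 1.1 kg, nickel briquettes = 1.255 kg.
Total cost: 0.31·1.1 + 29.25·1.255 = 37.0498.

$37.05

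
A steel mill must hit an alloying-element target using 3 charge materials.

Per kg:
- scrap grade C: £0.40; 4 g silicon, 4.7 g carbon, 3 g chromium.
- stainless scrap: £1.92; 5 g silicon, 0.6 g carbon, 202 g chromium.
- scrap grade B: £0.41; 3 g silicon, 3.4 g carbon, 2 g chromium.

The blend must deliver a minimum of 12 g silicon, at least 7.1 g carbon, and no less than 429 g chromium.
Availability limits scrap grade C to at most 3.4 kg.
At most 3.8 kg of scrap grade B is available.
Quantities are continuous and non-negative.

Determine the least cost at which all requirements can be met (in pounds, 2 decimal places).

£4.54

Treat it as an LP. Let x1 = kg of scrap grade C, x2 = kg of stainless scrap, x3 = kg of scrap grade B.
Minimise 0.4x1 + 1.92x2 + 0.41x3 with:
  4x1 + 5x2 + 3x3 ≥ 12   (silicon)
  4.7x1 + 0.6x2 + 3.4x3 ≥ 7.1   (carbon)
  3x1 + 202x2 + 2x3 ≥ 429   (chromium)
  x1 ≤ 3.4
  x3 ≤ 3.8
  x1, x2, x3 ≥ 0.
At the optimum only scrap grade C, stainless scrap are positive (scrap grade B = 0). Binding constraints: carbon and chromium.
That vertex is x1 = 1.242, x2 = 2.105.
Objective = 0.4·1.242 + 1.92·2.105 = 4.5384.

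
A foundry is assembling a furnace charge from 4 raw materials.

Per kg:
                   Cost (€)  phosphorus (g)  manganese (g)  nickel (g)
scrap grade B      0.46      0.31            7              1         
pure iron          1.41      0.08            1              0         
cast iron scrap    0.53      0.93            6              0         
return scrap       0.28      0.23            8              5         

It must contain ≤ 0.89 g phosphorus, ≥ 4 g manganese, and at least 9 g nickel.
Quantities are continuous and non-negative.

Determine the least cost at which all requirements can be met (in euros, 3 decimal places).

Set it up as a linear program. Let x1 = kg of scrap grade B, x2 = kg of pure iron, x3 = kg of cast iron scrap, x4 = kg of return scrap.
Minimize 0.46x1 + 1.41x2 + 0.53x3 + 0.28x4 s.t.:
  0.31x1 + 0.08x2 + 0.93x3 + 0.23x4 ≤ 0.89   (phosphorus)
  7x1 + 1x2 + 6x3 + 8x4 ≥ 4   (manganese)
  1x1 + 5x4 ≥ 9   (nickel)
  x1, x2, x3, x4 ≥ 0.
The cheapest feasible vertex uses only return scrap; scrap grade B, pure iron, cast iron scrap are not used. Binding constraint: nickel.
That vertex is x4 = 1.8.
Objective = 0.28·1.8 = 0.50400.

€0.504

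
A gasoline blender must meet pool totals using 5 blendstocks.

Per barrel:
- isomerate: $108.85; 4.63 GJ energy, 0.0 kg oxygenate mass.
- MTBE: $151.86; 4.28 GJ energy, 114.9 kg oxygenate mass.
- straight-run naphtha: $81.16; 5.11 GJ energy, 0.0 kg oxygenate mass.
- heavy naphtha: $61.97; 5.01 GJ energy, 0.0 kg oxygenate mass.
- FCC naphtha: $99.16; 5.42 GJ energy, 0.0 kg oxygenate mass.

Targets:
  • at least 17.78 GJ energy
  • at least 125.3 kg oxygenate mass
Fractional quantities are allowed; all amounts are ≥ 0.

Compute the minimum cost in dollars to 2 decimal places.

$327.80

Let x1 = barrels of isomerate, x2 = barrels of MTBE, x3 = barrels of straight-run naphtha, x4 = barrels of heavy naphtha, x5 = barrels of FCC naphtha.
Minimize 108.85x1 + 151.86x2 + 81.16x3 + 61.97x4 + 99.16x5 s.t.:
  4.63x1 + 4.28x2 + 5.11x3 + 5.01x4 + 5.42x5 ≥ 17.78   (energy)
  114.9x2 ≥ 125.3   (oxygenate mass)
  x1, x2, x3, x4, x5 ≥ 0.
The minimum-cost mix takes nothing from isomerate, straight-run naphtha, FCC naphtha — only MTBE, heavy naphtha. The energy and oxygenate mass requirements are met with equality.
That vertex is x2 = 1.0905, x4 = 2.6173.
Hence cost = 151.86·1.0905 + 61.97·2.6173 = $327.7974.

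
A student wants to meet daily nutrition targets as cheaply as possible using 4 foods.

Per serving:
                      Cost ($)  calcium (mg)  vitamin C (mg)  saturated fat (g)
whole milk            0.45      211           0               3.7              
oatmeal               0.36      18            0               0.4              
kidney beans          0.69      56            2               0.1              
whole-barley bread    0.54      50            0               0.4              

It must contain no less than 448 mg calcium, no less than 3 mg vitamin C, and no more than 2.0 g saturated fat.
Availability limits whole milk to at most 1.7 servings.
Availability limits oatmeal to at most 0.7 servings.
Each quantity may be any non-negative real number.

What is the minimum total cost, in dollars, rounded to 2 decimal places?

Set it up as a linear program. Let x1 = servings of whole milk, x2 = servings of oatmeal, x3 = servings of kidney beans, x4 = servings of whole-barley bread.
Minimise 0.45x1 + 0.36x2 + 0.69x3 + 0.54x4 with:
  211x1 + 18x2 + 56x3 + 50x4 ≥ 448   (calcium)
  2x3 ≥ 3   (vitamin C)
  3.7x1 + 0.4x2 + 0.1x3 + 0.4x4 ≤ 2   (saturated fat)
  x1 ≤ 1.7
  x2 ≤ 0.7
  x1, x2, x3, x4 ≥ 0.
The minimum-cost mix takes nothing from oatmeal, whole-barley bread — only whole milk, kidney beans. Binding constraints: calcium and saturated fat.
So whole milk = 0.3611 servings, kidney beans = 6.639 servings.
Hence cost = 0.45·0.3611 + 0.69·6.639 = $4.7434.

$4.74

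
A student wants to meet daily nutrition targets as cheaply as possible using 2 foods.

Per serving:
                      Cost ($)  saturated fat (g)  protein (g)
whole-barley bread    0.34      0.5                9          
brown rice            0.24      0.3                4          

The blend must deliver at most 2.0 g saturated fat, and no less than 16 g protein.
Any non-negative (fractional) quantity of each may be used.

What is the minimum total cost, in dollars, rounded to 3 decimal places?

$0.604

Set it up as a linear program. Let x1 = servings of whole-barley bread, x2 = servings of brown rice.
min 0.34x1 + 0.24x2 s.t.:
  0.5x1 + 0.3x2 ≤ 2   (saturated fat)
  9x1 + 4x2 ≥ 16   (protein)
  x1, x2 ≥ 0.
The cheapest feasible vertex uses only whole-barley bread; brown rice is not used. The protein requirement is met with equality.
Solving gives x1 = 1.7778.
Total cost: 0.34·1.7778 = 0.60445.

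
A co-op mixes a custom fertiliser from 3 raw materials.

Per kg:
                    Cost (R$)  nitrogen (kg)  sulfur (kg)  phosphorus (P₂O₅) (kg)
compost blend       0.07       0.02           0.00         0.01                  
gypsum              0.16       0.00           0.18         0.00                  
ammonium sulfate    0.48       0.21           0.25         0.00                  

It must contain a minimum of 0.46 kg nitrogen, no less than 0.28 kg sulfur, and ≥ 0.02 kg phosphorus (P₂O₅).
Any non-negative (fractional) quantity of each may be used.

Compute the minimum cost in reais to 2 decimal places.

Let x1 = kg of compost blend, x2 = kg of gypsum, x3 = kg of ammonium sulfate.
min 0.07x1 + 0.16x2 + 0.48x3 s.t.:
  0.02x1 + 0.21x3 ≥ 0.46   (nitrogen)
  0.18x2 + 0.25x3 ≥ 0.28   (sulfur)
  0.01x1 ≥ 0.02   (phosphorus (P₂O₅))
  x1, x2, x3 ≥ 0.
The cheapest feasible vertex uses only compost blend, ammonium sulfate; gypsum is not used. Binding constraints: nitrogen and phosphorus (P₂O₅).
Solving gives x1 = 2, x3 = 2.
Cost = 0.07·2 + 0.48·2 = 1.1000.

R$1.10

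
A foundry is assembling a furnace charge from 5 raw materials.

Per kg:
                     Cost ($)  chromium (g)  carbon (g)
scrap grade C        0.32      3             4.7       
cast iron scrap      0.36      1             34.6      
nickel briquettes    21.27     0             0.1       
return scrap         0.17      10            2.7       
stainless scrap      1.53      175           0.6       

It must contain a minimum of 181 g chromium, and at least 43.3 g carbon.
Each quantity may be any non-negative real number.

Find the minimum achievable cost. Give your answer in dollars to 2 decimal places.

$2.02

Treat it as an LP. Let x1 = kg of scrap grade C, x2 = kg of cast iron scrap, x3 = kg of nickel briquettes, x4 = kg of return scrap, x5 = kg of stainless scrap.
Minimise 0.32x1 + 0.36x2 + 21.27x3 + 0.17x4 + 1.53x5 subject to:
  3x1 + 1x2 + 10x4 + 175x5 ≥ 181   (chromium)
  4.7x1 + 34.6x2 + 0.1x3 + 2.7x4 + 0.6x5 ≥ 43.3   (carbon)
  x1, x2, x3, x4, x5 ≥ 0.
At the optimum only cast iron scrap, stainless scrap are positive (scrap grade C, nickel briquettes, return scrap = 0). There the chromium and carbon constraints are tight.
That vertex is x2 = 1.234, x5 = 1.027.
Hence cost = 0.36·1.234 + 1.53·1.027 = $2.0156.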